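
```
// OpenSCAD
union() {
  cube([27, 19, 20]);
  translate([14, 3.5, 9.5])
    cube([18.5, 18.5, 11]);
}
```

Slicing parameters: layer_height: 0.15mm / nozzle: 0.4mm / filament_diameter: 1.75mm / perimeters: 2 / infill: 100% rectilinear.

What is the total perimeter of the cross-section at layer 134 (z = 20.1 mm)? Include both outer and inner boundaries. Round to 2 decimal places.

74.00 mm

At z = 20.1 mm: the cube does not reach this height (z outside [0, 20]); the cube at (14, 3.5) (footprint 18.5×18.5) is included at this height (perimeter 74.00 mm); Merging all regions: only the 18.5×18.5 cube at (14, 3.5) is present, so the union is just that shape — boundary = 74.00 mm. Overall, the cross-section is a single solid region. Total boundary length (outer) = 74.00 mm.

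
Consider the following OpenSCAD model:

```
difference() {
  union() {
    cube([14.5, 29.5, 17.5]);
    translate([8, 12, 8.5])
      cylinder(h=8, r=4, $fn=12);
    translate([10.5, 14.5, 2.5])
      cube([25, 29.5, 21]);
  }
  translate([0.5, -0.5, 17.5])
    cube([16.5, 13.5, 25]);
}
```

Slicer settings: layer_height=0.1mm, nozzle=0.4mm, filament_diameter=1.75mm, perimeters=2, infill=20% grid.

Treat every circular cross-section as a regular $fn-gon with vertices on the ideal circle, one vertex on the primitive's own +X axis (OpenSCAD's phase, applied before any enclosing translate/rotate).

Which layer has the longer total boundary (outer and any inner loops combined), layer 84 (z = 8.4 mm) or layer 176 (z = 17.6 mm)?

layer 84 (z = 8.4 mm)

Layer 84 (z = 8.4): the 14.5×29.5 cube contributes its full rectangle (perimeter 88.00 mm); the cylinder at (8, 12) is not intersected at this z (z outside [8.5, 16.5]); the 25×29.5 cube at (10.5, 14.5) contributes its full rectangle (perimeter 109.00 mm); Taking the union: the regions partially overlap (shared area 60.00 mm²), so the edge portions inside another operand are dropped and the merged outline is re-measured after clipping — boundary = 159.00 mm; the cube at (0.5, -0.5) does not reach this height (z outside [17.5, 42.5]); Taking the first minus the rest: none of the subtracted shapes is present at this height, so the result so far is unchanged — boundary = 159.00 mm. So its perimeter = 159.00 mm. Layer 176 (z = 17.6): the cube does not reach this height (z outside [0, 17.5]); the cylinder at (8, 12) is not intersected at this z (z outside [8.5, 16.5]); the cube at (10.5, 14.5) is present — its section is the full 25×29.5 rectangle (perimeter 109.00 mm); Merging all regions: only the 25×29.5 cube at (10.5, 14.5) is present, so the union is just that shape — boundary = 109.00 mm; the 16.5×13.5 cube at (0.5, -0.5) contributes its full rectangle (perimeter 60.00 mm); Subtracting the remaining from the first: starting from that combined region, the 16.5×13.5 cube at (0.5, -0.5) misses the remaining region (no effect) — boundary = 109.00 mm. So its perimeter = 109.00 mm. Layer 84 is larger (159.00 vs 109.00 mm).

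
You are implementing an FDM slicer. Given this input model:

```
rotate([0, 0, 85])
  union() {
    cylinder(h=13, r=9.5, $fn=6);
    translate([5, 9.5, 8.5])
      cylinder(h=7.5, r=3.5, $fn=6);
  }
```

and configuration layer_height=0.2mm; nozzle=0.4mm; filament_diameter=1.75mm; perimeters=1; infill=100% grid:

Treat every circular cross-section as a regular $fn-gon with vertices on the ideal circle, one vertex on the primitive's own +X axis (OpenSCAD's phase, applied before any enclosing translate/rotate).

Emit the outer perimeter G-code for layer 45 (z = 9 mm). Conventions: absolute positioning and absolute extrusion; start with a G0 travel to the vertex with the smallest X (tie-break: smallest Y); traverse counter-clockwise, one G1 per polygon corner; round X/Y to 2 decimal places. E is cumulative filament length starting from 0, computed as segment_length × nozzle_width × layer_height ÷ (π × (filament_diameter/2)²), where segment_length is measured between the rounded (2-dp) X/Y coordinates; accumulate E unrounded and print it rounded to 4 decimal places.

At z = 9 mm: the r=9.5 cylinder gives a regular 6-gon of circumradius 9.5 (constant along its height); the r=3.5 cylinder at (5, 9.5) gives a regular 6-gon of circumradius 3.5 (constant along its height); Merging all regions: the regions partially overlap (shared area 4.42 mm²), so overlapping operands fuse into one piece — 1 connected region; (rotated 85° about Z; rotation is an isometry so areas/perimeters/island counts are preserved). The outline is a single polygon with 12 vertices. Extrusion per mm of travel: 0.4 × 0.2 / (π × 0.875²) = 0.033260. Accumulating E over each segment gives final E = 2.2915.

G0 X-12.20 Y4.33 Z9.00
G1 X-9.33 Y2.32 E0.1165
G1 X-8.00 Y2.94 E0.1653
G1 X-8.61 Y-4.01 E0.3974
G1 X-0.83 Y-9.46 E0.7133
G1 X7.78 Y-5.45 E1.0292
G1 X8.61 Y4.01 E1.3451
G1 X0.83 Y9.46 E1.6610
G1 X-5.94 Y6.31 E1.9094
G1 X-5.86 Y7.29 E1.9421
G1 X-8.72 Y9.30 E2.0583
G1 X-11.90 Y7.82 E2.1750
G1 X-12.20 Y4.33 E2.2915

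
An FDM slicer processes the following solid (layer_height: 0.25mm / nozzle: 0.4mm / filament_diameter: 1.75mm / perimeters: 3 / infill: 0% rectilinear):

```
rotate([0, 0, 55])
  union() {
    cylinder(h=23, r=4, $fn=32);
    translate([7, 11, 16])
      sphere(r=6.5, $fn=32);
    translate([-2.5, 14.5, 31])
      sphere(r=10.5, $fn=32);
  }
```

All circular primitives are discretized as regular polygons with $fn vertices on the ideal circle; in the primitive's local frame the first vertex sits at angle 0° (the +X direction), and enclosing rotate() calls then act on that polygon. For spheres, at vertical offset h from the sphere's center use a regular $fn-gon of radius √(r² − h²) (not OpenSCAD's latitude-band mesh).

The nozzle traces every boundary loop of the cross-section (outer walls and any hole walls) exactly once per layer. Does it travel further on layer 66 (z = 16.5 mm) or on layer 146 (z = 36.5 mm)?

layer 66 (z = 16.5 mm)

Layer 66 (z = 16.5): the cylinder: section is a regular 32-gon, circumradius r=4 (perimeter = 2·32·4.000·sin(180°/32) = 25.09 mm); the r=6.5 sphere at (7, 11) contributes a regular 32-gon of circumradius √(6.5²−0.5²) = 6.481 (perimeter = 2·32·6.481·sin(180°/32) = 40.65 mm); the sphere at (-2.5, 14.5) is absent (|z−center|=14.500 > r=10.5); Combining (union): the 2 present regions are separate (no shared area or edge), so areas and boundary lengths simply add and each stays a separate island — boundary = 65.75 mm; (rotated 55° about Z; rotation is an isometry so areas/perimeters/island counts are preserved). So its perimeter = 65.75 mm. Layer 146 (z = 36.5): the cylinder is absent (z outside [0, 23]); the sphere at (7, 11) is not intersected at this z (|z−center|=20.500 > r=6.5); the r=10.5 sphere at (-2.5, 14.5) contributes a regular 32-gon of circumradius √(10.5²−5.5²) = 8.944 (perimeter = 2·32·8.944·sin(180°/32) = 56.11 mm); Combining (union): only the r=10.5 sphere at (-2.5, 14.5) is present, so the union is just that shape — boundary = 56.11 mm; (whole slice rotated 55° about Z — lengths, areas and connectivity unchanged). So its perimeter = 56.11 mm. Layer 66 is larger (65.75 vs 56.11 mm).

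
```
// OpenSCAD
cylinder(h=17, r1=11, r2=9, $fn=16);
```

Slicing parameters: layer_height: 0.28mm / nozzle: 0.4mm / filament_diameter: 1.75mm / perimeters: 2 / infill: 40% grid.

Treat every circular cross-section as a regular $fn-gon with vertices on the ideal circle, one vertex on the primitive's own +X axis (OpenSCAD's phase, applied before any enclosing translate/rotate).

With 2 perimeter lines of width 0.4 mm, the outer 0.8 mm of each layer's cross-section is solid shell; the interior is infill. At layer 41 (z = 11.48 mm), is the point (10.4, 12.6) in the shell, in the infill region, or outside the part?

outside

At z = 11.48 mm: the cone contributes a regular 16-gon of circumradius 9.649 (interpolated between r1=11 and r2=9 at t=0.675). Overall, the cross-section is a single solid region. The nearest boundary edge runs (6.82, 6.82)→(3.69, 8.91); distance from the point to it = 6.79 mm. The point is not inside any of the regions above, so it lies outside the cross-section (6.79 mm from the nearest boundary).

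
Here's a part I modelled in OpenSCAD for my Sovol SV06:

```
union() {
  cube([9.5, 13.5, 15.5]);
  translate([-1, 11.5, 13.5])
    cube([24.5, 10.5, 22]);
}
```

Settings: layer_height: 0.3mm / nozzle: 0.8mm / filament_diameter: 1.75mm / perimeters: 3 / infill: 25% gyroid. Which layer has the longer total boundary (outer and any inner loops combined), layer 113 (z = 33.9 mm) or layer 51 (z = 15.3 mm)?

layer 51 (z = 15.3 mm)

Layer 113 (z = 33.9): the cube is not intersected at this z (z outside [0, 15.5]); the cube at (-1, 11.5) is present — its section is the full 24.5×10.5 rectangle (perimeter 70.00 mm); Taking the union: only the 24.5×10.5 cube at (-1, 11.5) is present, so the union is just that shape — boundary = 70.00 mm. So its perimeter = 70.00 mm. Layer 51 (z = 15.3): the cube (footprint 9.5×13.5) is included at this height (perimeter 46.00 mm); the 24.5×10.5 cube at (-1, 11.5) contributes its full rectangle (perimeter 70.00 mm); Combining (union): the regions partially overlap (shared area 19.00 mm²), so the edge portions inside another operand are dropped and the merged outline is re-measured after clipping — boundary = 93.00 mm. So its perimeter = 93.00 mm. Layer 51 is larger (93.00 vs 70.00 mm).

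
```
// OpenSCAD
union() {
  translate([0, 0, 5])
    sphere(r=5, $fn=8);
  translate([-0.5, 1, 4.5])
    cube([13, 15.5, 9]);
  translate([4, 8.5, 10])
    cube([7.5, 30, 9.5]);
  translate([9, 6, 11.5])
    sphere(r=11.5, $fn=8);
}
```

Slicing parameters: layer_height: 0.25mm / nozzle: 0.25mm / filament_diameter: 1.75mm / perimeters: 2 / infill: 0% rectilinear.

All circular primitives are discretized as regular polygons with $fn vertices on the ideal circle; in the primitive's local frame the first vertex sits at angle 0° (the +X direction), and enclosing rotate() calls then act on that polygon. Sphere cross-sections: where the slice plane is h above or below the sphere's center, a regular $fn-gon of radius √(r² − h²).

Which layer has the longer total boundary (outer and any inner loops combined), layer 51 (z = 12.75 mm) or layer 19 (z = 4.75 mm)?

Layer 51 (z = 12.75): the sphere does not reach this height (|z−center|=7.750 > r=5); the 13×15.5 cube at (-0.5, 1) contributes its full rectangle (perimeter 57.00 mm); the cube at (4, 8.5) is present — its section is the full 7.5×30 rectangle (perimeter 75.00 mm); the sphere at (9, 6): section is a regular 8-gon, circumradius = √(r²−h²) = √(11.5²−1.25²) = 11.432 (perimeter = 2·8·11.432·sin(180°/8) = 70.00 mm); Merging all regions: the regions partially overlap (shared area 250.36 mm²), so the edge portions inside another operand are dropped and the merged outline is re-measured after clipping — boundary = 117.22 mm. So its perimeter = 117.22 mm. Layer 19 (z = 4.75): the r=5 sphere slices to a regular 8-gon of circumradius 4.994 (√(r²−h²) with h=0.25 from center) (perimeter = 2·8·4.994·sin(180°/8) = 30.58 mm); the cube at (-0.5, 1) (footprint 13×15.5) is included at this height (perimeter 57.00 mm); the cube at (4, 8.5) is absent (z outside [10, 19.5]); the sphere at (9, 6): section is a regular 8-gon, circumradius = √(r²−h²) = √(11.5²−6.75²) = 9.311 (perimeter = 2·8·9.311·sin(180°/8) = 57.01 mm); Taking the union: the regions partially overlap (shared area 170.30 mm²), so the edge portions inside another operand are dropped and the merged outline is re-measured after clipping — boundary = 77.90 mm. So its perimeter = 77.90 mm. Layer 51 is larger (117.22 vs 77.90 mm).

layer 51 (z = 12.75 mm)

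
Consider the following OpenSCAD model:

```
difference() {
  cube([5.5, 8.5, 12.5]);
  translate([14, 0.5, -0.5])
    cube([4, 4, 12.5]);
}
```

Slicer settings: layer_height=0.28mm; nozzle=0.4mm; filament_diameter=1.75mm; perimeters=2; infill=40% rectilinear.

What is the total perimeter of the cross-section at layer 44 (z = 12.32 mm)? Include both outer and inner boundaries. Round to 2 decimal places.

28.00 mm

At z = 12.32 mm: the cube is present — its section is the full 5.5×8.5 rectangle (perimeter 28.00 mm); the cube at (14, 0.5) is absent (z outside [-0.5, 12]); Subtracting the remaining from the first: none of the subtracted shapes is present at this height, so the 5.5×8.5 cube is unchanged — boundary = 28.00 mm. Overall, the cross-section is a single solid region. Total boundary length (outer) = 28.00 mm.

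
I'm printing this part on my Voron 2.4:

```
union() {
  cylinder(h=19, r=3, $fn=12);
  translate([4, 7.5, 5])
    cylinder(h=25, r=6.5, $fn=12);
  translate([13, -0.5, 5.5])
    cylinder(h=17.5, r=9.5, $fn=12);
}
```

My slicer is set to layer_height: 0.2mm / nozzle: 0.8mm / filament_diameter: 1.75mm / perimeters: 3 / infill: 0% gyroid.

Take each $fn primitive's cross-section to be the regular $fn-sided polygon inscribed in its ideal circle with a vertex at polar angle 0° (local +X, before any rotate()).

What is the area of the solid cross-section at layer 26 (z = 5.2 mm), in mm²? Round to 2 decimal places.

151.93 mm²

At z = 5.2 mm: the r=3 cylinder gives a regular 12-gon of circumradius 3 (constant along its height) (area = (12/2)·3.000²·sin(360°/12) = 27.00 mm²); the r=6.5 cylinder at (4, 7.5) contributes a regular 12-gon of circumradius 6.5 (area = (12/2)·6.500²·sin(360°/12) = 126.75 mm²); the cylinder at (13, -0.5) is absent (z outside [5.5, 23]); Merging all regions: the regions partially overlap — summed areas 153.75 mm² minus the doubly-counted overlap 1.82 mm² gives 151.93 mm² — area = 151.93 mm². Overall, the cross-section is a single solid region. Net area = 151.93 mm².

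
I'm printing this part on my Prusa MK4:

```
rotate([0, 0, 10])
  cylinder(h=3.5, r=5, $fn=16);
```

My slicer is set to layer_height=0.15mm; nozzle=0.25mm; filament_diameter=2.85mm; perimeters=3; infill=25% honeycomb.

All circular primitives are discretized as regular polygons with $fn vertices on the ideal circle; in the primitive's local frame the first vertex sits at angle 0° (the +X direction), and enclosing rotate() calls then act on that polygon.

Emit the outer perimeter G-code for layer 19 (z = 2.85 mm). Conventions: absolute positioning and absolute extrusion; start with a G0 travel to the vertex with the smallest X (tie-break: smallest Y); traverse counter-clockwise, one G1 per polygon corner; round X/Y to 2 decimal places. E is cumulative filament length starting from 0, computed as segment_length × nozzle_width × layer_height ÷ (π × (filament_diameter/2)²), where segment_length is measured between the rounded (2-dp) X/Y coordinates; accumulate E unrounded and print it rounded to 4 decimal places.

At z = 2.85 mm: the r=5 cylinder gives a regular 16-gon of circumradius 5 (constant along its height); (whole slice rotated 10° about Z — lengths, areas and connectivity unchanged). The outline is a single polygon with 16 vertices. Extrusion per mm of travel: 0.25 × 0.15 / (π × 1.425²) = 0.005878. Accumulating E over each segment gives final E = 0.1835.

G0 X-4.92 Y-0.87 Z2.85
G1 X-4.22 Y-2.69 E0.0115
G1 X-2.87 Y-4.10 E0.0229
G1 X-1.08 Y-4.88 E0.0344
G1 X0.87 Y-4.92 E0.0459
G1 X2.69 Y-4.22 E0.0573
G1 X4.10 Y-2.87 E0.0688
G1 X4.88 Y-1.08 E0.0803
G1 X4.92 Y0.87 E0.0918
G1 X4.22 Y2.69 E0.1032
G1 X2.87 Y4.10 E0.1147
G1 X1.08 Y4.88 E0.1262
G1 X-0.87 Y4.92 E0.1376
G1 X-2.69 Y4.22 E0.1491
G1 X-4.10 Y2.87 E0.1606
G1 X-4.88 Y1.08 E0.1721
G1 X-4.92 Y-0.87 E0.1835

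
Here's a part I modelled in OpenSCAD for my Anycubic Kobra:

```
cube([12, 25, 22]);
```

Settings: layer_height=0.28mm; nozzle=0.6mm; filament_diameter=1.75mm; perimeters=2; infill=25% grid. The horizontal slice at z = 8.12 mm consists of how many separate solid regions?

1

At z = 8.12 mm: the cube is present — its section is the full 12×25 rectangle. The result has 1 disconnected region.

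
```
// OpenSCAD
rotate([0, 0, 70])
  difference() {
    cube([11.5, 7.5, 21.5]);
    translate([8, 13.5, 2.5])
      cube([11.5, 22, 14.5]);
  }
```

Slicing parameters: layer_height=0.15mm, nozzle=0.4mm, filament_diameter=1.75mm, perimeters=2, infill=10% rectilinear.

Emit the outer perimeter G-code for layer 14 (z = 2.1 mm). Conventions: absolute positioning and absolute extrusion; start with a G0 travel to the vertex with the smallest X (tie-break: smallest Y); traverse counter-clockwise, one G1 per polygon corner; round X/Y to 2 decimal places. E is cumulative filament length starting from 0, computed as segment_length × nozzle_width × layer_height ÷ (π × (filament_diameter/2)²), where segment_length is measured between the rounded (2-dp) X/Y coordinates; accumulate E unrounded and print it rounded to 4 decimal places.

At z = 2.1 mm: the cube is present — its section is the full 11.5×7.5 rectangle; the cube at (8, 13.5) does not reach this height (z outside [2.5, 17]); Subtracting the remaining from the first: none of the subtracted shapes is present at this height, so the 11.5×7.5 cube is unchanged — 1 connected region; (rotated 70° about Z; rotation is an isometry so areas/perimeters/island counts are preserved). The outline is a single polygon with 4 vertices. Extrusion per mm of travel: 0.4 × 0.15 / (π × 0.875²) = 0.024945. Accumulating E over each segment gives final E = 0.9477.

G0 X-7.05 Y2.57 Z2.10
G1 X0.00 Y0.00 E0.1872
G1 X3.93 Y10.81 E0.4741
G1 X-3.11 Y13.37 E0.6610
G1 X-7.05 Y2.57 E0.9477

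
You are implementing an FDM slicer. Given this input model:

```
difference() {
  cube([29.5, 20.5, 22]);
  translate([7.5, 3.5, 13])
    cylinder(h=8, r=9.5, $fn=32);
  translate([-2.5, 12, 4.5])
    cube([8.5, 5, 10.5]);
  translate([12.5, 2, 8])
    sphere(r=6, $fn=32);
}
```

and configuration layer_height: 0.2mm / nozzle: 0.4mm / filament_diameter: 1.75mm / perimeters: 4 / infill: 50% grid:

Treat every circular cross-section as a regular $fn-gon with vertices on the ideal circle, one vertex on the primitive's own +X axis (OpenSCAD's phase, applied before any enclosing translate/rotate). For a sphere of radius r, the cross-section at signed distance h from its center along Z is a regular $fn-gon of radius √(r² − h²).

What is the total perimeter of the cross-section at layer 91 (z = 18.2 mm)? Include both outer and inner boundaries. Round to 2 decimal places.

101.58 mm

At z = 18.2 mm: the 29.5×20.5 cube contributes its full rectangle (perimeter 100.00 mm); the r=9.5 cylinder at (7.5, 3.5) gives a regular 32-gon of circumradius 9.5 (constant along its height) (perimeter = 2·32·9.500·sin(180°/32) = 59.59 mm); the cube at (-2.5, 12) does not reach this height (z outside [4.5, 15]); the sphere at (12.5, 2) is not intersected at this z (|z−center|=10.200 > r=6); After the difference (first − rest): starting from the 29.5×20.5 cube, the r=9.5 cylinder at (7.5, 3.5) partially overlaps it — only the 191.71 mm² overlap (of its 281.71 mm²) is removed, clipping the outline — boundary = 101.58 mm. Overall, the cross-section is a single solid region. Total boundary length (outer) = 101.58 mm.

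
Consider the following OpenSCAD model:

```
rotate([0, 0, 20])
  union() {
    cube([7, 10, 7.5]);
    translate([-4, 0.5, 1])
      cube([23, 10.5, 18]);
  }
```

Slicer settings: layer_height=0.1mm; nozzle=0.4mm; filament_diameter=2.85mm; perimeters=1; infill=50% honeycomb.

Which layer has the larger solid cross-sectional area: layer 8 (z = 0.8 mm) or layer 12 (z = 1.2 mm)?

Layer 8 (z = 0.8): the cube (footprint 7×10) is included at this height (area 70.00 mm²); the cube at (-4, 0.5) is absent (z outside [1, 19]); Combining (union): only the 7×10 cube is present, so the union is just that shape — area = 70.00 mm²; (whole slice rotated 20° about Z — lengths, areas and connectivity unchanged). So its area = 70.00 mm². Layer 12 (z = 1.2): the cube (footprint 7×10) is included at this height (area 70.00 mm²); the cube at (-4, 0.5) is present — its section is the full 23×10.5 rectangle (area 241.50 mm²); Merging all regions: the regions partially overlap — summed areas 311.50 mm² minus the doubly-counted overlap 66.50 mm² gives 245.00 mm² — area = 245.00 mm²; (rotated 20° about Z; rotation is an isometry so areas/perimeters/island counts are preserved). So its area = 245.00 mm². Layer 12 is larger (245.00 vs 70.00 mm²).

layer 12 (z = 1.2 mm)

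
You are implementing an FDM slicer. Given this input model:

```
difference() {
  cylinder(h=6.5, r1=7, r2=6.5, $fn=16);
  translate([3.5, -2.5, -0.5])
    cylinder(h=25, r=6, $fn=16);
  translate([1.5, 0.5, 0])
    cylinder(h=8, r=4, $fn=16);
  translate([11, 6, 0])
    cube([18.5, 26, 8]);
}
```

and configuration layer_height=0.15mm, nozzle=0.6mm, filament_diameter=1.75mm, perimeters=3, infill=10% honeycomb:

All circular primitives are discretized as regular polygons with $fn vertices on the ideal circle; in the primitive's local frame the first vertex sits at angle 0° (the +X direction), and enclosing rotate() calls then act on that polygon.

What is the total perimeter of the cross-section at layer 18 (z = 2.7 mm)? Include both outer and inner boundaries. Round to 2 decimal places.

At z = 2.7 mm: the cone: at t=0.415 of its height the radius interpolates to r₁+(r₂−r₁)t = 6.792, giving a regular 16-gon of that circumradius (perimeter = 2·16·6.792·sin(180°/16) = 42.40 mm); the cylinder at (3.5, -2.5): section is a regular 16-gon, circumradius r=6 (perimeter = 2·16·6.000·sin(180°/16) = 37.46 mm); the cylinder at (1.5, 0.5): section is a regular 16-gon, circumradius r=4 (perimeter = 2·16·4.000·sin(180°/16) = 24.97 mm); the cube at (11, 6) is present — its section is the full 18.5×26 rectangle (perimeter 89.00 mm); After the difference (first − rest): starting from the cone, the r=6 cylinder at (3.5, -2.5) partially overlaps it — only the 71.58 mm² overlap (of its 110.21 mm²) is removed, clipping the outline; the r=4 cylinder at (1.5, 0.5) partially overlaps it — only the 9.95 mm² overlap (of its 48.98 mm²) is removed, clipping the outline; the 18.5×26 cube at (11, 6) misses the remaining region (no effect) — boundary = 46.91 mm. Overall, the cross-section is a single solid region. Total boundary length (outer) = 46.91 mm.

46.91 mm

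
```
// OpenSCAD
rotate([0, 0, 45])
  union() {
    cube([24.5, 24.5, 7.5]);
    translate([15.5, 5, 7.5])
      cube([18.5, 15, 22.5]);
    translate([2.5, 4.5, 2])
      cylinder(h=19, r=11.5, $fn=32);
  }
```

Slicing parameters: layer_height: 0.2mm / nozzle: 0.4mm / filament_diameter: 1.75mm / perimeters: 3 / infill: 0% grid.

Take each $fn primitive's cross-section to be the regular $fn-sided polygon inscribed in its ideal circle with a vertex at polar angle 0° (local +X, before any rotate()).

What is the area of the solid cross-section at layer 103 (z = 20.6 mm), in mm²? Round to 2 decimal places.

At z = 20.6 mm: the cube does not reach this height (z outside [0, 7.5]); the cube at (15.5, 5) is present — its section is the full 18.5×15 rectangle (area 277.50 mm²); the r=11.5 cylinder at (2.5, 4.5) contributes a regular 32-gon of circumradius 11.5 (area = (32/2)·11.500²·sin(360°/32) = 412.81 mm²); Merging all regions: the 2 present regions are separate (no shared area or edge), so areas and boundary lengths simply add and each stays a separate island — area = 690.31 mm²; (rotated 45° about Z; rotation is an isometry so areas/perimeters/island counts are preserved). Overall, the cross-section has 2 separate islands. Net area = 690.31 mm².

690.31 mm²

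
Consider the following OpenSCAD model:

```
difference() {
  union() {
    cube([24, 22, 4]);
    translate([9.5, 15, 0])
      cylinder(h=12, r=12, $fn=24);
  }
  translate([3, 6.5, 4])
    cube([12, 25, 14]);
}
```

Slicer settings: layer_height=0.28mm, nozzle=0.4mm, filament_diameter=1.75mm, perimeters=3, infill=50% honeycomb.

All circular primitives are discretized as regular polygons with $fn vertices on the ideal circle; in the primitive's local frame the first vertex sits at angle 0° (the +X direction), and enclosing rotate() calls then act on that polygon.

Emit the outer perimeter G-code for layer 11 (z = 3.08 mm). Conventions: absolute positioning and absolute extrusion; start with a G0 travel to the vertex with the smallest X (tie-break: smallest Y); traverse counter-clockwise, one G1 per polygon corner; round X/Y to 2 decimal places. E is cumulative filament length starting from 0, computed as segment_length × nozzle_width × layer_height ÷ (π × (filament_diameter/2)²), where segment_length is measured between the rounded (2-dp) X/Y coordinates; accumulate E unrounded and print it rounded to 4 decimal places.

G0 X-2.50 Y15.00 Z3.08
G1 X-2.09 Y11.89 E0.1461
G1 X-0.89 Y9.00 E0.2918
G1 X0.00 Y7.84 E0.3599
G1 X0.00 Y0.00 E0.7249
G1 X24.00 Y0.00 E1.8425
G1 X24.00 Y22.00 E2.8669
G1 X19.12 Y22.00 E3.0941
G1 X17.99 Y23.49 E3.1812
G1 X15.50 Y25.39 E3.3270
G1 X12.61 Y26.59 E3.4727
G1 X9.50 Y27.00 E3.6188
G1 X6.39 Y26.59 E3.7649
G1 X3.50 Y25.39 E3.9106
G1 X1.01 Y23.49 E4.0564
G1 X-0.89 Y21.00 E4.2023
G1 X-2.09 Y18.11 E4.3480
G1 X-2.50 Y15.00 E4.4940

At z = 3.08 mm: the 24×22 cube contributes its full rectangle; the r=12 cylinder at (9.5, 15) gives a regular 24-gon of circumradius 12 (constant along its height); Merging all regions: the regions partially overlap (shared area 356.61 mm²), so overlapping operands fuse into one piece — 1 connected region; the cube at (3, 6.5) is absent (z outside [4, 18]); After the difference (first − rest): none of the subtracted shapes is present at this height, so the result so far is unchanged — 1 connected region. The outline is a single polygon with 17 vertices. Extrusion per mm of travel: 0.4 × 0.28 / (π × 0.875²) = 0.046564. Accumulating E over each segment gives final E = 4.4940.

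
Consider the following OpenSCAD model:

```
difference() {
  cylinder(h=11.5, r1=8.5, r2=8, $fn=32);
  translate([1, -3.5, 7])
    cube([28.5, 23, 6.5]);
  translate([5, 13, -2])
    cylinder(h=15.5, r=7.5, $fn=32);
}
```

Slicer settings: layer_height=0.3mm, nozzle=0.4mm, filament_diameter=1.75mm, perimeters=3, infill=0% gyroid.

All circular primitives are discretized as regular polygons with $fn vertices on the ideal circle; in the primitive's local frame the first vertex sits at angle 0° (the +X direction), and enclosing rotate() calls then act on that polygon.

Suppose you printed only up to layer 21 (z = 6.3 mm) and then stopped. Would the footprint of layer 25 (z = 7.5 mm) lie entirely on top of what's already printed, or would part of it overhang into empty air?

entirely on top

Compare the two slices. At z = 6.3: the cone contributes a regular 32-gon of circumradius 8.226 (interpolated between r1=8.5 and r2=8 at t=0.548) (area = (32/2)·8.226²·sin(360°/32) = 211.22 mm²); the cube at (1, -3.5) is not intersected at this z (z outside [7, 13.5]); the r=7.5 cylinder at (5, 13) contributes a regular 32-gon of circumradius 7.5 (area = (32/2)·7.500²·sin(360°/32) = 175.58 mm²); Subtracting the remaining from the first: starting from the cone (211.22 mm²), the r=7.5 cylinder at (5, 13) partially overlaps it — only the 8.47 mm² overlap (of its 175.58 mm²) is removed, clipping the outline — area = 202.75 mm². At z = 7.5: the cone contributes a regular 32-gon of circumradius 8.174 (interpolated between r1=8.5 and r2=8 at t=0.652) (area = (32/2)·8.174²·sin(360°/32) = 208.55 mm²); the cube at (1, -3.5) is present — its section is the full 28.5×23 rectangle (area 655.50 mm²); the r=7.5 cylinder at (5, 13) gives a regular 32-gon of circumradius 7.5 (constant along its height) (area = (32/2)·7.500²·sin(360°/32) = 175.58 mm²); After the difference (first − rest): starting from the cone (208.55 mm²), the 28.5×23 cube at (1, -3.5) partially overlaps it — only the 68.13 mm² overlap (of its 655.50 mm²) is removed, clipping the outline; the r=7.5 cylinder at (5, 13) partially overlaps it — only the 1.34 mm² overlap (of its 175.58 mm²) is removed, clipping the outline — area = 139.08 mm². Checking containment: the cross-section at z = 7.5 is a subset of the cross-section at z = 6.3.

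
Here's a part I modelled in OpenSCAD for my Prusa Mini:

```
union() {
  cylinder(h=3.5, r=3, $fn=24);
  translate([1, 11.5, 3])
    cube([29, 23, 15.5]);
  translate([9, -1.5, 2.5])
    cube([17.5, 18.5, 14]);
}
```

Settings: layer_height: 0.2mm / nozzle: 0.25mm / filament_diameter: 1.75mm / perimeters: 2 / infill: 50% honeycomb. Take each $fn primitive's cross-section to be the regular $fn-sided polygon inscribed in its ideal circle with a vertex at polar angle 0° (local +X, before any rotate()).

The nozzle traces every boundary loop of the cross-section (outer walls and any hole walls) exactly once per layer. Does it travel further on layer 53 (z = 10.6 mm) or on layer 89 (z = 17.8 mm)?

layer 53 (z = 10.6 mm)

Layer 53 (z = 10.6): the cylinder does not reach this height (z outside [0, 3.5]); the 29×23 cube at (1, 11.5) contributes its full rectangle (perimeter 104.00 mm); the cube at (9, -1.5) is present — its section is the full 17.5×18.5 rectangle (perimeter 72.00 mm); Combining (union): the regions partially overlap (shared area 96.25 mm²), so the edge portions inside another operand are dropped and the merged outline is re-measured after clipping — boundary = 130.00 mm. So its perimeter = 130.00 mm. Layer 89 (z = 17.8): the cylinder is not intersected at this z (z outside [0, 3.5]); the cube at (1, 11.5) is present — its section is the full 29×23 rectangle (perimeter 104.00 mm); the cube at (9, -1.5) does not reach this height (z outside [2.5, 16.5]); Taking the union: only the 29×23 cube at (1, 11.5) is present, so the union is just that shape — boundary = 104.00 mm. So its perimeter = 104.00 mm. Layer 53 is larger (130.00 vs 104.00 mm).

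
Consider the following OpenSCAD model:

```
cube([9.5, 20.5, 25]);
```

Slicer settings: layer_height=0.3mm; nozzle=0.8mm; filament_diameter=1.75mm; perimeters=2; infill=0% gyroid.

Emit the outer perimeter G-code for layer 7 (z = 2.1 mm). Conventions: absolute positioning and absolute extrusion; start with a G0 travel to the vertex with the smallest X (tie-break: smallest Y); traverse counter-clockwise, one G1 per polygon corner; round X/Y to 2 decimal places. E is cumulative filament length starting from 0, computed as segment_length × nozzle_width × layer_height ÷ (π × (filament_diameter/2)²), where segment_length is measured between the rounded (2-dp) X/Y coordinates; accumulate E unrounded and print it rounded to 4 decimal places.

G0 X0.00 Y0.00 Z2.10
G1 X9.50 Y0.00 E0.9479
G1 X9.50 Y20.50 E2.9934
G1 X0.00 Y20.50 E3.9413
G1 X0.00 Y0.00 E5.9868

At z = 2.1 mm: the 9.5×20.5 cube contributes its full rectangle. The outline is a single polygon with 4 vertices. Extrusion per mm of travel: 0.8 × 0.3 / (π × 0.875²) = 0.099780. Accumulating E over each segment gives final E = 5.9868.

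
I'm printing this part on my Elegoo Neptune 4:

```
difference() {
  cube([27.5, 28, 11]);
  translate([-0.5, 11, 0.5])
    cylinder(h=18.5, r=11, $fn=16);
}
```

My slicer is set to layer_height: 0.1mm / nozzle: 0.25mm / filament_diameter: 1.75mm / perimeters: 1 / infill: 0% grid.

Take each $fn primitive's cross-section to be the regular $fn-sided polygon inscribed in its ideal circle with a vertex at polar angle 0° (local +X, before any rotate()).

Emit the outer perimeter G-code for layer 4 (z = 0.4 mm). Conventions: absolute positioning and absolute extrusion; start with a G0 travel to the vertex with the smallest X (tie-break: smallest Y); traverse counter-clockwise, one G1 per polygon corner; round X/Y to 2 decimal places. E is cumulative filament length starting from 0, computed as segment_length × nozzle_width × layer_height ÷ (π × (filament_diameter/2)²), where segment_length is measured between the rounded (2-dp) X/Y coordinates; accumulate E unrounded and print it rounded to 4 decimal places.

At z = 0.4 mm: the 27.5×28 cube contributes its full rectangle; the cylinder at (-0.5, 11) is absent (z outside [0.5, 19]); Subtracting the remaining from the first: none of the subtracted shapes is present at this height, so the 27.5×28 cube is unchanged — 1 connected region. The outline is a single polygon with 4 vertices. Extrusion per mm of travel: 0.25 × 0.1 / (π × 0.875²) = 0.010394. Accumulating E over each segment gives final E = 1.1537.

G0 X0.00 Y0.00 Z0.40
G1 X27.50 Y0.00 E0.2858
G1 X27.50 Y28.00 E0.5769
G1 X0.00 Y28.00 E0.8627
G1 X0.00 Y0.00 E1.1537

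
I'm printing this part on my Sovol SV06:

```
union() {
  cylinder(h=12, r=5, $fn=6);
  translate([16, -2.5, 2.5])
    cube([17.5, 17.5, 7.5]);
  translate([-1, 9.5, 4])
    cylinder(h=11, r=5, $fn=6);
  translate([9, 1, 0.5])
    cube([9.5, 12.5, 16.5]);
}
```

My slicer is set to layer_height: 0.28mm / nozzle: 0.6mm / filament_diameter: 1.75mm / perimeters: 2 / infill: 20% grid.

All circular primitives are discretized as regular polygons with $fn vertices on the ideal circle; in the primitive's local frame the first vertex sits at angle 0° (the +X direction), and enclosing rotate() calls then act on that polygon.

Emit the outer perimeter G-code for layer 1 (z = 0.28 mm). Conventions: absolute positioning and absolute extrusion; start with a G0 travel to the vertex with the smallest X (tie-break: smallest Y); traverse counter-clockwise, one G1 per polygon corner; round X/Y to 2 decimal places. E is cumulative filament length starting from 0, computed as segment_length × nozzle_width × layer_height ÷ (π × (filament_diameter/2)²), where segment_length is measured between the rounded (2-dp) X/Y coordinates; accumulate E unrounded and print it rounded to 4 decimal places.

G0 X-5.00 Y0.00 Z0.28
G1 X-2.50 Y-4.33 E0.3492
G1 X2.50 Y-4.33 E0.6985
G1 X5.00 Y0.00 E1.0477
G1 X2.50 Y4.33 E1.3969
G1 X-2.50 Y4.33 E1.7461
G1 X-5.00 Y0.00 E2.0954

At z = 0.28 mm: the cylinder: section is a regular 6-gon, circumradius r=5; the cube at (16, -2.5) is not intersected at this z (z outside [2.5, 10]); the cylinder at (-1, 9.5) is not intersected at this z (z outside [4, 15]); the cube at (9, 1) is not intersected at this z (z outside [0.5, 17]); Taking the union: only the r=5 cylinder is present, so the union is just that shape — 1 connected region. The outline is a single polygon with 6 vertices. Extrusion per mm of travel: 0.6 × 0.28 / (π × 0.875²) = 0.069846. Accumulating E over each segment gives final E = 2.0954.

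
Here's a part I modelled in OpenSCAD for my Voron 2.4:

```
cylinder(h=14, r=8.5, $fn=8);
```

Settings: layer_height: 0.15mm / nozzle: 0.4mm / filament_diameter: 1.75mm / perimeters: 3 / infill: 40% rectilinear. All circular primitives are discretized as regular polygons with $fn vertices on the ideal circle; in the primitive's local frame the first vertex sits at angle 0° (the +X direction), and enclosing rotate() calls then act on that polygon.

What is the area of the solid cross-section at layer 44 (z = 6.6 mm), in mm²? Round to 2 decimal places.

At z = 6.6 mm: the r=8.5 cylinder contributes a regular 8-gon of circumradius 8.5 (area = (8/2)·8.500²·sin(360°/8) = 204.35 mm²). Overall, the cross-section is a single solid region. Net area = 204.35 mm².

204.35 mm²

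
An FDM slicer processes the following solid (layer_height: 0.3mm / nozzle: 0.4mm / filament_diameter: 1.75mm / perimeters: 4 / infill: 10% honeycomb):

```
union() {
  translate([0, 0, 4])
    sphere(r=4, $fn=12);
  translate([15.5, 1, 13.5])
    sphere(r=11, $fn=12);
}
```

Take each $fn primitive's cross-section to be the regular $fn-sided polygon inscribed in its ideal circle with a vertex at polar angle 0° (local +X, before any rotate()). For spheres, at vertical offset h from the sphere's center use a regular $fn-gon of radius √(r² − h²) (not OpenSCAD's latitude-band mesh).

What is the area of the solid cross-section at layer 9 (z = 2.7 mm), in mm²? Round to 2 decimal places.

At z = 2.7 mm: the r=4 sphere slices to a regular 12-gon of circumradius 3.783 (√(r²−h²) with h=1.3 from center) (area = (12/2)·3.783²·sin(360°/12) = 42.93 mm²); the r=11 sphere at (15.5, 1) contributes a regular 12-gon of circumradius √(11²−10.8²) = 2.088 (area = (12/2)·2.088²·sin(360°/12) = 13.08 mm²); Taking the union: the 2 present regions are separate (no shared area or edge), so areas and boundary lengths simply add and each stays a separate island — area = 56.01 mm². Overall, the cross-section has 2 separate islands. Net area = 56.01 mm².

56.01 mm²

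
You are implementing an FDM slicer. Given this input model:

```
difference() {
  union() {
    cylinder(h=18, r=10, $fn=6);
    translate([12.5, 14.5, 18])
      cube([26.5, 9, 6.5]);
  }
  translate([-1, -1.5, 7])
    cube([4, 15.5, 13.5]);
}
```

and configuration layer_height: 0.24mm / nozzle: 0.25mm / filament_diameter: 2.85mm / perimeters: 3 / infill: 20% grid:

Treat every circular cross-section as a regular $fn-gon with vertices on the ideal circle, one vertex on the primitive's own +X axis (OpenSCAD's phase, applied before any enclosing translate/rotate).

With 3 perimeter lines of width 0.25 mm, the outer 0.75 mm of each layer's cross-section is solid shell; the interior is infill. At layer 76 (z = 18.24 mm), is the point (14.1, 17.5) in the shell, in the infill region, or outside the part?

At z = 18.24 mm: the cylinder is absent (z outside [0, 18]); the cube at (12.5, 14.5) is present — its section is the full 26.5×9 rectangle; Merging all regions: only the 26.5×9 cube at (12.5, 14.5) is present, so the union is just that shape — 1 connected region; the cube at (-1, -1.5) is present — its section is the full 4×15.5 rectangle; Taking the first minus the rest: starting from the result so far, the 4×15.5 cube at (-1, -1.5) misses the remaining region (no effect) — 1 connected region. Overall, the cross-section is a single solid region. The nearest boundary edge runs (12.50, 14.50)→(12.50, 23.50); distance from the point to it = 1.60 mm. The point is inside the cross-section and 1.60 mm from the nearest boundary — more than the 0.75 mm shell width (3 × 0.25), so it's in the infill interior.

infill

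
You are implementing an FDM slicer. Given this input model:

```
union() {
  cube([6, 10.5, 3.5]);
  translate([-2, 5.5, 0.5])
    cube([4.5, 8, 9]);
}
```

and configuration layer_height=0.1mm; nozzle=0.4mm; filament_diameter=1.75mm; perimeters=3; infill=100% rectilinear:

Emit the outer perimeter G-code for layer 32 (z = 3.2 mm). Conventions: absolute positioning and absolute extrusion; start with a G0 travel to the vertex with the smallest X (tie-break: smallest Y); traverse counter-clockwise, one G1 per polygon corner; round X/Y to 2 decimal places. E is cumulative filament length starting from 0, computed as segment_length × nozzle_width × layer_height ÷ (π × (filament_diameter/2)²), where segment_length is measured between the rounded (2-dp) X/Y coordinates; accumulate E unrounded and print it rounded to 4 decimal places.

At z = 3.2 mm: the cube is present — its section is the full 6×10.5 rectangle; the cube at (-2, 5.5) (footprint 4.5×8) is included at this height; Taking the union: the regions partially overlap (shared area 12.50 mm²), so overlapping operands fuse into one piece — 1 connected region. The outline is a single polygon with 8 vertices. Extrusion per mm of travel: 0.4 × 0.1 / (π × 0.875²) = 0.016630. Accumulating E over each segment gives final E = 0.7151.

G0 X-2.00 Y5.50 Z3.20
G1 X0.00 Y5.50 E0.0333
G1 X0.00 Y0.00 E0.1247
G1 X6.00 Y0.00 E0.2245
G1 X6.00 Y10.50 E0.3991
G1 X2.50 Y10.50 E0.4573
G1 X2.50 Y13.50 E0.5072
G1 X-2.00 Y13.50 E0.5821
G1 X-2.00 Y5.50 E0.7151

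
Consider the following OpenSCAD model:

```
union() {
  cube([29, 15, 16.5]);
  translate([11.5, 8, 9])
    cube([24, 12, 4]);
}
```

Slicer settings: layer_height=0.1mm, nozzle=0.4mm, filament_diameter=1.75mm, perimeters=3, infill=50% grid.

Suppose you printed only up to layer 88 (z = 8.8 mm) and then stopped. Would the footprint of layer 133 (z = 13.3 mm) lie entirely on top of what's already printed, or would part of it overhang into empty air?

Compare the two slices. At z = 8.8: the cube (footprint 29×15) is included at this height (area 435.00 mm²); the cube at (11.5, 8) is not intersected at this z (z outside [9, 13]); Taking the union: only the 29×15 cube is present, so the union is just that shape — area = 435.00 mm². At z = 13.3: the cube is present — its section is the full 29×15 rectangle (area 435.00 mm²); the cube at (11.5, 8) is not intersected at this z (z outside [9, 13]); Combining (union): only the 29×15 cube is present, so the union is just that shape — area = 435.00 mm². Checking containment: the cross-section at z = 13.3 is a subset of the cross-section at z = 8.8.

entirely on top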